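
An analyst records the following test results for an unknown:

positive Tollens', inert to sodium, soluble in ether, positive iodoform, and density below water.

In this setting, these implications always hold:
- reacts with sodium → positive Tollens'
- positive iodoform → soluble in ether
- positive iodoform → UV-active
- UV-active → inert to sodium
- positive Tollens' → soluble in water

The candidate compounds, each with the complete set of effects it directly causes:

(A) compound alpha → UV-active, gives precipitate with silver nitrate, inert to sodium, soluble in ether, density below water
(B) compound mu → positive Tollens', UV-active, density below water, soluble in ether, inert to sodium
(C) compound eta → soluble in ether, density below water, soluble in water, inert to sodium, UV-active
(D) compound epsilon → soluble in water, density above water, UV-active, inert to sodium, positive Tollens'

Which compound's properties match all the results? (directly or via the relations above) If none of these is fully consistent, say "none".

none

For each candidate, compare predicted effects to what was observed:
(A) compound alpha — positive Tollens' NO; inert to sodium yes; soluble in ether yes; positive iodoform NO; density below water yes
(B) compound mu — positive Tollens' yes; inert to sodium yes; soluble in ether yes; positive iodoform NO; density below water yes
(C) compound eta — positive Tollens' NO; inert to sodium yes; soluble in ether yes; positive iodoform NO; density below water yes
(D) compound epsilon — fails on soluble in ether, positive iodoform, density below water (predicts density above water, not density below water)
None of the listed candidates fits everything.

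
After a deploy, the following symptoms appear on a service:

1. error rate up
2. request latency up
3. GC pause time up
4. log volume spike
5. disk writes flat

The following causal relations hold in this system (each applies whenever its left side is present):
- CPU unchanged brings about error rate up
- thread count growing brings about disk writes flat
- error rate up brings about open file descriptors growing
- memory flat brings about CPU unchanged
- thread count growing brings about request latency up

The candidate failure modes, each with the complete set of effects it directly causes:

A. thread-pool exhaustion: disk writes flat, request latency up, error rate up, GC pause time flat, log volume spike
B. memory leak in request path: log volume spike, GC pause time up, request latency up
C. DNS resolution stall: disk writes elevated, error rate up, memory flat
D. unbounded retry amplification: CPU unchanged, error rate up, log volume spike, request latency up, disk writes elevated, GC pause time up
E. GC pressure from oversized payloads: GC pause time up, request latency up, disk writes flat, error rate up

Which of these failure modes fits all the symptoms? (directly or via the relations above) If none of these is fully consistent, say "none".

Checking each candidate against the observations:
(A) thread-pool exhaustion — fails on GC pause time up (predicts GC pause time flat, not GC pause time up)
(B) memory leak in request path — does not account for error rate up, disk writes flat
(C) DNS resolution stall — error rate up ✓; request latency up ✗; GC pause time up ✗; log volume spike ✗; disk writes flat ✗
(D) unbounded retry amplification — fails on disk writes flat (predicts disk writes elevated, not disk writes flat)
(E) GC pressure from oversized payloads — does not account for log volume spike
Every candidate fails on at least one observation.

none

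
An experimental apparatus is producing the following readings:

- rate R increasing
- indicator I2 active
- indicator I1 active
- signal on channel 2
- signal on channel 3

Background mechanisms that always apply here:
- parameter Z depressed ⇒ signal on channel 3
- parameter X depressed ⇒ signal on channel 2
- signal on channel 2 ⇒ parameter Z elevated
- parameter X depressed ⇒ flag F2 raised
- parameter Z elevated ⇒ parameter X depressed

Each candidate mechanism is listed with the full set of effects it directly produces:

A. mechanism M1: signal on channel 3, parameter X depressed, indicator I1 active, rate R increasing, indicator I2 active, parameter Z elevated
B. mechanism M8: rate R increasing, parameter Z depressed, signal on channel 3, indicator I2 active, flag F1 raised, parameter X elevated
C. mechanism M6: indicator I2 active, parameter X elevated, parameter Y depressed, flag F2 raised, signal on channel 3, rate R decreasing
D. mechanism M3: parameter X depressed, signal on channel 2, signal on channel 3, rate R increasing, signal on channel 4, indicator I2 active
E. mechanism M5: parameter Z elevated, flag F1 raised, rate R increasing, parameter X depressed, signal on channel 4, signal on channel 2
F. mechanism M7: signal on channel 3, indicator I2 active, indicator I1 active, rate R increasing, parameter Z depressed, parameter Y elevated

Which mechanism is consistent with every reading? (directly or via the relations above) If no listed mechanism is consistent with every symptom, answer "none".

Checking each candidate against the observations:
(A) mechanism M1 — accounts for every observation (signal on channel 2 by parameter X depressed → signal on channel 2)
(B) mechanism M8 — rate R increasing +; indicator I2 active +; indicator I1 active -; signal on channel 2 -; signal on channel 3 +
(C) mechanism M6 — fails on rate R increasing, indicator I1 active, signal on channel 2 (predicts rate R decreasing, not rate R increasing)
(D) mechanism M3 — rate R increasing +; indicator I2 active +; indicator I1 active -; signal on channel 2 +; signal on channel 3 +
(E) mechanism M5 — rate R increasing +; indicator I2 active -; indicator I1 active -; signal on channel 2 +; signal on channel 3 -
(F) mechanism M7 — does not account for signal on channel 2
(A) alone accounts for all the evidence.

A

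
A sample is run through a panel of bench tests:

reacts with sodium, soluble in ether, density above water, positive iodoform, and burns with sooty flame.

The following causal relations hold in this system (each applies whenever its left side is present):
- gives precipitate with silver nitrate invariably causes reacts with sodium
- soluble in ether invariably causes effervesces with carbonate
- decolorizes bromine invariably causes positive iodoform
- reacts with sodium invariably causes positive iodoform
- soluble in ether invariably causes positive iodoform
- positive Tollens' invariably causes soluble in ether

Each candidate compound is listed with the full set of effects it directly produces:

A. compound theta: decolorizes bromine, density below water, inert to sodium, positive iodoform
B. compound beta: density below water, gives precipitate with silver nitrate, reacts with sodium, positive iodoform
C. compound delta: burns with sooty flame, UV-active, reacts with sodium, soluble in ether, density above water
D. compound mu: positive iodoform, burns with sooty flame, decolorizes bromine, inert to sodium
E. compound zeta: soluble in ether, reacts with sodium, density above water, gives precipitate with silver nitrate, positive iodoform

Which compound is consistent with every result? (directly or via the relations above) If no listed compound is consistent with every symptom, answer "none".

Testing each hypothesis:
(A) compound theta — fails on reacts with sodium, soluble in ether, density above water, burns with sooty flame (predicts inert to sodium, not reacts with sodium; predicts density below water, not density above water)
(B) compound beta — reacts with sodium match; soluble in ether miss; density above water miss; positive iodoform match; burns with sooty flame miss
(C) compound delta — accounts for every observation (positive iodoform through reacts with sodium → positive iodoform)
(D) compound mu — fails on reacts with sodium, soluble in ether, density above water (predicts inert to sodium, not reacts with sodium)
(E) compound zeta — does not account for burns with sooty flame
(C) is the only candidate with no mismatches.

C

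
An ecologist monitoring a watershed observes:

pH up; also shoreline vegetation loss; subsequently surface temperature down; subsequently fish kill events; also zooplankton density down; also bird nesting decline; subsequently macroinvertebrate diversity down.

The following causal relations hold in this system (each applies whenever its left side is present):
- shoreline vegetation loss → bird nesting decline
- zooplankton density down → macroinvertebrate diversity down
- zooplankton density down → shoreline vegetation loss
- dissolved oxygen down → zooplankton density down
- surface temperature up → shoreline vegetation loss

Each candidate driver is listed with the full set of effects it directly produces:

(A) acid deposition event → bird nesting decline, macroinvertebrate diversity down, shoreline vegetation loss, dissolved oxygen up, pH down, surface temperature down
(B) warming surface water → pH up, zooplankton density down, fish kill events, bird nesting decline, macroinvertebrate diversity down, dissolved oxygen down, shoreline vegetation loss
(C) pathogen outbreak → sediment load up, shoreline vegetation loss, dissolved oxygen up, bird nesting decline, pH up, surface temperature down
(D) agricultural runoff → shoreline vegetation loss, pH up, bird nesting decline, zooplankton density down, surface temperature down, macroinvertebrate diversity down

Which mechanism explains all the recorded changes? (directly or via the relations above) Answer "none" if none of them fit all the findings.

none

For each candidate, compare predicted effects to what was observed:
(A) acid deposition event — pH up NO; shoreline vegetation loss yes; surface temperature down yes; fish kill events NO; zooplankton density down NO; bird nesting decline yes; macroinvertebrate diversity down yes
(B) warming surface water — pH up yes; shoreline vegetation loss yes; surface temperature down NO; fish kill events yes; zooplankton density down yes; bird nesting decline yes; macroinvertebrate diversity down yes
(C) pathogen outbreak — pH up yes; shoreline vegetation loss yes; surface temperature down yes; fish kill events NO; zooplankton density down NO; bird nesting decline yes; macroinvertebrate diversity down NO
(D) agricultural runoff — pH up yes; shoreline vegetation loss yes; surface temperature down yes; fish kill events NO; zooplankton density down yes; bird nesting decline yes; macroinvertebrate diversity down yes
Every candidate fails on at least one observation.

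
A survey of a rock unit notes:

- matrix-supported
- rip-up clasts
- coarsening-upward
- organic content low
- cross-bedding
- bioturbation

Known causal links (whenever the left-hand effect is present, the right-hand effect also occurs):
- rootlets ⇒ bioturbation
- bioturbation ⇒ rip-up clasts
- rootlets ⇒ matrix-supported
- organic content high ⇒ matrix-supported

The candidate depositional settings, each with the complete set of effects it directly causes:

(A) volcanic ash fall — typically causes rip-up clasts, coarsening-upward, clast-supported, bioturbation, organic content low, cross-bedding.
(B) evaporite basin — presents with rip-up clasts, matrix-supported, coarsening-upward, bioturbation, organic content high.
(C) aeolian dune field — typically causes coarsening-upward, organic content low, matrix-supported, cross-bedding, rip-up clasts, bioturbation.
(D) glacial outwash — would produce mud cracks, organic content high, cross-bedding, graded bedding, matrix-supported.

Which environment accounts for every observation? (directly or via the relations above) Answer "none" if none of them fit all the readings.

Checking each candidate against the observations:
(A) volcanic ash fall — matrix-supported NO; rip-up clasts yes; coarsening-upward yes; organic content low yes; cross-bedding yes; bioturbation yes
(B) evaporite basin — matrix-supported yes; rip-up clasts yes; coarsening-upward yes; organic content low NO; cross-bedding NO; bioturbation yes
(C) aeolian dune field — accounts for every observation
(D) glacial outwash — fails on rip-up clasts, coarsening-upward, organic content low, bioturbation (predicts organic content high, not organic content low)
(C) is the only candidate with no mismatches.

C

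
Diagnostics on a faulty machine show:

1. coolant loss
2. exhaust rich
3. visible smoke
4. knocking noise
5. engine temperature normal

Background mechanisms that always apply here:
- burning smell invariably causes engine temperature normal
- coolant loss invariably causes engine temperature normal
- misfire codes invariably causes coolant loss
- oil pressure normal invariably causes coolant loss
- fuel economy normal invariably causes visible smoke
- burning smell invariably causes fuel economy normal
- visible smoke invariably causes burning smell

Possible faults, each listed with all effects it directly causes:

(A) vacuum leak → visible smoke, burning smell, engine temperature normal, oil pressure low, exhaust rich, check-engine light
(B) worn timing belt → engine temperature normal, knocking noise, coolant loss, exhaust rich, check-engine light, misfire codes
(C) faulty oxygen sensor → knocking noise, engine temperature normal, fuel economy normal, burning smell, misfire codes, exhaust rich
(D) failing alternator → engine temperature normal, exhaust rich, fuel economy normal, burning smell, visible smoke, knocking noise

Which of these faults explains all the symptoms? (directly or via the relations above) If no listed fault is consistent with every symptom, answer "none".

Per-candidate check:
(A) vacuum leak — does not account for coolant loss, knocking noise
(B) worn timing belt — coolant loss match; exhaust rich match; visible smoke miss; knocking noise match; engine temperature normal match
(C) faulty oxygen sensor — coolant loss match (by misfire codes → coolant loss); exhaust rich match; visible smoke match (by fuel economy normal → visible smoke); knocking noise match; engine temperature normal match
(D) failing alternator — does not account for coolant loss
(C) is the only candidate with no mismatches.

C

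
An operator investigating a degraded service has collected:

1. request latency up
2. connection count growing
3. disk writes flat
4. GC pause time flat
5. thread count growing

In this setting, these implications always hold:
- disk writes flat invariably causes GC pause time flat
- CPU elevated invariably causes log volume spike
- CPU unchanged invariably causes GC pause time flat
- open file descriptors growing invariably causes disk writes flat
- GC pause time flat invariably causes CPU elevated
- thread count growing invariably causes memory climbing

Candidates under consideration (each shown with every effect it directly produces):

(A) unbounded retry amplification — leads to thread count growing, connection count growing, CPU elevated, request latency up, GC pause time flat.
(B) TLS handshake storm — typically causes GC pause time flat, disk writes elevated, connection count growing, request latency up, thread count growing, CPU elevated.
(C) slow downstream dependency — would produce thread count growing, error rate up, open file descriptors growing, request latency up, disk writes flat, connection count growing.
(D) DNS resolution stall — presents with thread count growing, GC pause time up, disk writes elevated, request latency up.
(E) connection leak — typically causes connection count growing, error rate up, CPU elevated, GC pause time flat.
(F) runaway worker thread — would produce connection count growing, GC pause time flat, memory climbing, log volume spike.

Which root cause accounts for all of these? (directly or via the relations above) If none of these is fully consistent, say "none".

C

For each candidate, compare predicted effects to what was observed:
(A) unbounded retry amplification — request latency up +; connection count growing +; disk writes flat -; GC pause time flat +; thread count growing +
(B) TLS handshake storm — request latency up +; connection count growing +; disk writes flat -; GC pause time flat +; thread count growing +
(C) slow downstream dependency — request latency up +; connection count growing +; disk writes flat +; GC pause time flat + (through disk writes flat → GC pause time flat); thread count growing +
(D) DNS resolution stall — request latency up +; connection count growing -; disk writes flat -; GC pause time flat -; thread count growing +
(E) connection leak — request latency up -; connection count growing +; disk writes flat -; GC pause time flat +; thread count growing -
(F) runaway worker thread — request latency up -; connection count growing +; disk writes flat -; GC pause time flat +; thread count growing -
(C) alone accounts for all the evidence.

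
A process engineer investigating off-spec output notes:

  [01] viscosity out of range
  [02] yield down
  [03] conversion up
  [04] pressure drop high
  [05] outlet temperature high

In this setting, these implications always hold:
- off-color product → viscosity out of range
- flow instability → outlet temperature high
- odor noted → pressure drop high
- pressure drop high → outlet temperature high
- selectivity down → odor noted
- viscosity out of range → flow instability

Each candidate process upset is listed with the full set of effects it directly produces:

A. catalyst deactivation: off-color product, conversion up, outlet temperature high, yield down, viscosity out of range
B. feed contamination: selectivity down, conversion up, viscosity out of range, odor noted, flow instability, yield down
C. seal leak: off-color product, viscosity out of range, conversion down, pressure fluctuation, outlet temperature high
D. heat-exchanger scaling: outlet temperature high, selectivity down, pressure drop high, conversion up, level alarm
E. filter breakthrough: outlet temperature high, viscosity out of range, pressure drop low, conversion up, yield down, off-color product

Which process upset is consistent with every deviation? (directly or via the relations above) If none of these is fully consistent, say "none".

Testing each hypothesis:
(A) catalyst deactivation — viscosity out of range match; yield down match; conversion up match; pressure drop high miss; outlet temperature high match
(B) feed contamination — viscosity out of range match; yield down match; conversion up match; pressure drop high match (via odor noted → pressure drop high); outlet temperature high match (via flow instability → outlet temperature high)
(C) seal leak — viscosity out of range match; yield down miss; conversion up miss; pressure drop high miss; outlet temperature high match
(D) heat-exchanger scaling — viscosity out of range miss; yield down miss; conversion up match; pressure drop high match; outlet temperature high match
(E) filter breakthrough — fails on pressure drop high (predicts pressure drop low, not pressure drop high)
(B) is the only candidate with no mismatches.

B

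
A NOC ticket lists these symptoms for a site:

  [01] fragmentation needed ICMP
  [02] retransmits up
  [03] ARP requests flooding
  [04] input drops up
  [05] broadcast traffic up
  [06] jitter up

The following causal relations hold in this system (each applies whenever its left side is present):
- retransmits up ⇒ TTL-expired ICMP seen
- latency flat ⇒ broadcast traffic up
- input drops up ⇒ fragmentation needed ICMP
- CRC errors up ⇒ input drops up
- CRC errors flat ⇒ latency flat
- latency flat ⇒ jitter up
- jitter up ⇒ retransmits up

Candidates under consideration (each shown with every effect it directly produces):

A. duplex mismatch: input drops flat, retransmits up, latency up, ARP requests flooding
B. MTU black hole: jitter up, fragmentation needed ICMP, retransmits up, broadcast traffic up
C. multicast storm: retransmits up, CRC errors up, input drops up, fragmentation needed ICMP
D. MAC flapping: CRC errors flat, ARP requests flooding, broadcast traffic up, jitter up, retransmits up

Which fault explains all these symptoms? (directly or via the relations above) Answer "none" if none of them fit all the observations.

Checking each candidate against the observations:
(A) duplex mismatch — fragmentation needed ICMP miss; retransmits up match; ARP requests flooding match; input drops up miss; broadcast traffic up miss; jitter up miss
(B) MTU black hole — fragmentation needed ICMP match; retransmits up match; ARP requests flooding miss; input drops up miss; broadcast traffic up match; jitter up match
(C) multicast storm — fragmentation needed ICMP match; retransmits up match; ARP requests flooding miss; input drops up match; broadcast traffic up miss; jitter up miss
(D) MAC flapping — fragmentation needed ICMP miss; retransmits up match; ARP requests flooding match; input drops up miss; broadcast traffic up match; jitter up match
None of the listed candidates fits everything.

none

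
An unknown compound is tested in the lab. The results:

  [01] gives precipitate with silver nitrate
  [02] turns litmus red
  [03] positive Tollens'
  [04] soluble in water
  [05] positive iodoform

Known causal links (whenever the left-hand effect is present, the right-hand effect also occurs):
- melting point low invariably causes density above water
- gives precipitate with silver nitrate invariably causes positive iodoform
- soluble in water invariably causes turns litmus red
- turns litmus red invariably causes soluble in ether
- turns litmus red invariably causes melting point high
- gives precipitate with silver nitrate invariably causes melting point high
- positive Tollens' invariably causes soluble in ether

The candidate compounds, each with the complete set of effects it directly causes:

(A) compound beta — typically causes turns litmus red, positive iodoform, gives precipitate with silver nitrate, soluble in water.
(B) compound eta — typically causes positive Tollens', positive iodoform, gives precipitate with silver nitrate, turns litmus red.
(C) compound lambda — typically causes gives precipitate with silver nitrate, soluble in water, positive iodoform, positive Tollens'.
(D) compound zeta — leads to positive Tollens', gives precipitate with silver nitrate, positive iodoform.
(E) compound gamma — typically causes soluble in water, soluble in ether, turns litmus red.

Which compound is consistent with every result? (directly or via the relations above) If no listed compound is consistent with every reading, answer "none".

C

Checking each candidate against the observations:
(A) compound beta — gives precipitate with silver nitrate yes; turns litmus red yes; positive Tollens' NO; soluble in water yes; positive iodoform yes
(B) compound eta — gives precipitate with silver nitrate yes; turns litmus red yes; positive Tollens' yes; soluble in water NO; positive iodoform yes
(C) compound lambda — gives precipitate with silver nitrate yes; turns litmus red yes (by soluble in water → turns litmus red); positive Tollens' yes; soluble in water yes; positive iodoform yes
(D) compound zeta — does not account for turns litmus red, soluble in water
(E) compound gamma — gives precipitate with silver nitrate NO; turns litmus red yes; positive Tollens' NO; soluble in water yes; positive iodoform NO
(C) alone accounts for all the evidence.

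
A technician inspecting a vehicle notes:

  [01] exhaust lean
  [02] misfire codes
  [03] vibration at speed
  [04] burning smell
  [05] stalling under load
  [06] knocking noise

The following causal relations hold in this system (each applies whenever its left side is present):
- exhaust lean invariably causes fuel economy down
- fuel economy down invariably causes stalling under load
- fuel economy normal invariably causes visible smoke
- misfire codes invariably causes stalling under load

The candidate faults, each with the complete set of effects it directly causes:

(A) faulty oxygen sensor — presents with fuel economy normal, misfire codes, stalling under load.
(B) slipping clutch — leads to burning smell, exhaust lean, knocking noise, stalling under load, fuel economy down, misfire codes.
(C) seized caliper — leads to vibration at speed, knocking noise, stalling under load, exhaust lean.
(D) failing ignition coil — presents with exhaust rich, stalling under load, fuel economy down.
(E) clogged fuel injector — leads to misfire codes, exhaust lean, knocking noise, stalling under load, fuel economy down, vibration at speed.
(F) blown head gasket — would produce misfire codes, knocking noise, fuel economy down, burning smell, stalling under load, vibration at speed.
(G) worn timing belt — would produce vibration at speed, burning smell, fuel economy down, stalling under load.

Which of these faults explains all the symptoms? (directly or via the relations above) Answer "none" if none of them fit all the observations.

none

For each candidate, compare predicted effects to what was observed:
(A) faulty oxygen sensor — exhaust lean -; misfire codes +; vibration at speed -; burning smell -; stalling under load +; knocking noise -
(B) slipping clutch — exhaust lean +; misfire codes +; vibration at speed -; burning smell +; stalling under load +; knocking noise +
(C) seized caliper — does not account for misfire codes, burning smell
(D) failing ignition coil — exhaust lean -; misfire codes -; vibration at speed -; burning smell -; stalling under load +; knocking noise -
(E) clogged fuel injector — exhaust lean +; misfire codes +; vibration at speed +; burning smell -; stalling under load +; knocking noise +
(F) blown head gasket — exhaust lean -; misfire codes +; vibration at speed +; burning smell +; stalling under load +; knocking noise +
(G) worn timing belt — exhaust lean -; misfire codes -; vibration at speed +; burning smell +; stalling under load +; knocking noise -
No candidate is consistent with all observations.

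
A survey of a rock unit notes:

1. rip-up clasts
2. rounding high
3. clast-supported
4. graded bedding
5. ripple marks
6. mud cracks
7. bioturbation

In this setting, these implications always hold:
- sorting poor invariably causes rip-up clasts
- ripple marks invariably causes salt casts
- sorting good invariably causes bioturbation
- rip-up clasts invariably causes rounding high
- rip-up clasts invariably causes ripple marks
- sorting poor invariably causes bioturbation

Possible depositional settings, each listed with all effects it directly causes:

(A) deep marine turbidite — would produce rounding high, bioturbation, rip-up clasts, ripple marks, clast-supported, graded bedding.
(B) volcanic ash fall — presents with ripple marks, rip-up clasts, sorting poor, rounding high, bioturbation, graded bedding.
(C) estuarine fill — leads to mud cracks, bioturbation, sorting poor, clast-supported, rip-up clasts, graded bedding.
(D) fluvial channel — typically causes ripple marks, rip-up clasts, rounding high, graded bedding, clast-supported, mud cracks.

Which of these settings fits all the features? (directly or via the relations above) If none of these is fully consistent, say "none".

Per-candidate check:
(A) deep marine turbidite — rip-up clasts yes; rounding high yes; clast-supported yes; graded bedding yes; ripple marks yes; mud cracks NO; bioturbation yes
(B) volcanic ash fall — rip-up clasts yes; rounding high yes; clast-supported NO; graded bedding yes; ripple marks yes; mud cracks NO; bioturbation yes
(C) estuarine fill — rip-up clasts yes; rounding high yes (by rip-up clasts → rounding high); clast-supported yes; graded bedding yes; ripple marks yes (by rip-up clasts → ripple marks); mud cracks yes; bioturbation yes
(D) fluvial channel — does not account for bioturbation
Only (C) is consistent with every observation.

C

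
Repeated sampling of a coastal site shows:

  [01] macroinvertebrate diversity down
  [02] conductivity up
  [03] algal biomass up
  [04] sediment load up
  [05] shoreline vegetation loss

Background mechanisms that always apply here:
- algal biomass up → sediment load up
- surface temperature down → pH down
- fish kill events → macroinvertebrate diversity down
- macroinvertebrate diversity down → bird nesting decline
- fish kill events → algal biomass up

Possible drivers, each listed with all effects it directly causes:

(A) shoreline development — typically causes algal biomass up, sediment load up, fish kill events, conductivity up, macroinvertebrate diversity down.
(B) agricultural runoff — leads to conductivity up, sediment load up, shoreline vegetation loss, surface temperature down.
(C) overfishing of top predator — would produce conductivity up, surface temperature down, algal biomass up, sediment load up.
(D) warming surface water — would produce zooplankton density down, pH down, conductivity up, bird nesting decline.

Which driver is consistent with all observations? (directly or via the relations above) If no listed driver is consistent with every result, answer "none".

Testing each hypothesis:
(A) shoreline development — macroinvertebrate diversity down +; conductivity up +; algal biomass up +; sediment load up +; shoreline vegetation loss -
(B) agricultural runoff — does not account for macroinvertebrate diversity down, algal biomass up
(C) overfishing of top predator — macroinvertebrate diversity down -; conductivity up +; algal biomass up +; sediment load up +; shoreline vegetation loss -
(D) warming surface water — macroinvertebrate diversity down -; conductivity up +; algal biomass up -; sediment load up -; shoreline vegetation loss -
No candidate is consistent with all observations.

none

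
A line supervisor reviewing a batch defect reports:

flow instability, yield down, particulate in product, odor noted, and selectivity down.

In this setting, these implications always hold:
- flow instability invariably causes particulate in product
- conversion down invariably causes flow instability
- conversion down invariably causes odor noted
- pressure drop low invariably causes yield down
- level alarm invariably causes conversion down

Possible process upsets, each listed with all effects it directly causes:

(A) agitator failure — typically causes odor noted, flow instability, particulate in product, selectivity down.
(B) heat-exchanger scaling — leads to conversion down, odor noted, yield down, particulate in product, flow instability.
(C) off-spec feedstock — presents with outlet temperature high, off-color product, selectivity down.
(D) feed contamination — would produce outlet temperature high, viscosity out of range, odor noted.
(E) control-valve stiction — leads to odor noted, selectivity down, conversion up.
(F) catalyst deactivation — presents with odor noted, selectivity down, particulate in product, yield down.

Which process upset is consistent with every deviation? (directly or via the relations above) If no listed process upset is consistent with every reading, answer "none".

Checking each candidate against the observations:
(A) agitator failure — flow instability yes; yield down NO; particulate in product yes; odor noted yes; selectivity down yes
(B) heat-exchanger scaling — flow instability yes; yield down yes; particulate in product yes; odor noted yes; selectivity down NO
(C) off-spec feedstock — flow instability NO; yield down NO; particulate in product NO; odor noted NO; selectivity down yes
(D) feed contamination — does not account for flow instability, yield down, particulate in product, selectivity down
(E) control-valve stiction — does not account for flow instability, yield down, particulate in product
(F) catalyst deactivation — does not account for flow instability
None of the listed candidates fits everything.

none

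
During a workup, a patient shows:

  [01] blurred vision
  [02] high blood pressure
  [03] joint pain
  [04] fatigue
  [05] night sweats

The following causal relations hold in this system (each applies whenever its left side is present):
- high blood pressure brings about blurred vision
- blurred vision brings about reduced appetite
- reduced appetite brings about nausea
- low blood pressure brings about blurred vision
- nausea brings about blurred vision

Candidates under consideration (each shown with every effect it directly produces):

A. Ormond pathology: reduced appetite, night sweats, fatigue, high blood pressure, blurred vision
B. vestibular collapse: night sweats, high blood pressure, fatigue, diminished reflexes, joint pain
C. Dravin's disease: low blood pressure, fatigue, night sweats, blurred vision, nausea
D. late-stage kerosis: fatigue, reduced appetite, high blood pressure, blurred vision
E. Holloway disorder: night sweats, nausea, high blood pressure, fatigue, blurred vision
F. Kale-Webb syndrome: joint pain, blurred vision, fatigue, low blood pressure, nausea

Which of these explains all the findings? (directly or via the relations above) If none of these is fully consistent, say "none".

Testing each hypothesis:
(A) Ormond pathology — does not account for joint pain
(B) vestibular collapse — blurred vision ✓ (through high blood pressure → blurred vision); high blood pressure ✓; joint pain ✓; fatigue ✓; night sweats ✓
(C) Dravin's disease — blurred vision ✓; high blood pressure ✗; joint pain ✗; fatigue ✓; night sweats ✓
(D) late-stage kerosis — blurred vision ✓; high blood pressure ✓; joint pain ✗; fatigue ✓; night sweats ✗
(E) Holloway disorder — blurred vision ✓; high blood pressure ✓; joint pain ✗; fatigue ✓; night sweats ✓
(F) Kale-Webb syndrome — fails on high blood pressure, night sweats (predicts low blood pressure, not high blood pressure)
(B) alone accounts for all the evidence.

B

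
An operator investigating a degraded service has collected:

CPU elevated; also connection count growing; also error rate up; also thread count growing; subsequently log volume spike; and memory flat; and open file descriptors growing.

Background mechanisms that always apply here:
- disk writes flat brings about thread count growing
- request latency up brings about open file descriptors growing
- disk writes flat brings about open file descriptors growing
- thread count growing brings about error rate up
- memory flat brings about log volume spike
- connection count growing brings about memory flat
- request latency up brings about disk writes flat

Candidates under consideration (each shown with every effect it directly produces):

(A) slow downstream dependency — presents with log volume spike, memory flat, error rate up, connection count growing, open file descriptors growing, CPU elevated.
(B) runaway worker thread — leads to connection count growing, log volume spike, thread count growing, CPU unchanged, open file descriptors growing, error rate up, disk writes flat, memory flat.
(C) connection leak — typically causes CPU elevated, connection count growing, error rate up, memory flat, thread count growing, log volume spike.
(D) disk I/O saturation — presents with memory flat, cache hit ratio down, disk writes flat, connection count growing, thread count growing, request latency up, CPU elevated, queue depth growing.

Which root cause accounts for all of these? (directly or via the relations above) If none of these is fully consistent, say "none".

D

Checking each candidate against the observations:
(A) slow downstream dependency — does not account for thread count growing
(B) runaway worker thread — CPU elevated miss; connection count growing match; error rate up match; thread count growing match; log volume spike match; memory flat match; open file descriptors growing match
(C) connection leak — CPU elevated match; connection count growing match; error rate up match; thread count growing match; log volume spike match; memory flat match; open file descriptors growing miss
(D) disk I/O saturation — CPU elevated match; connection count growing match; error rate up match (via thread count growing → error rate up); thread count growing match; log volume spike match (via memory flat → log volume spike); memory flat match; open file descriptors growing match (via request latency up → open file descriptors growing)
(D) alone accounts for all the evidence.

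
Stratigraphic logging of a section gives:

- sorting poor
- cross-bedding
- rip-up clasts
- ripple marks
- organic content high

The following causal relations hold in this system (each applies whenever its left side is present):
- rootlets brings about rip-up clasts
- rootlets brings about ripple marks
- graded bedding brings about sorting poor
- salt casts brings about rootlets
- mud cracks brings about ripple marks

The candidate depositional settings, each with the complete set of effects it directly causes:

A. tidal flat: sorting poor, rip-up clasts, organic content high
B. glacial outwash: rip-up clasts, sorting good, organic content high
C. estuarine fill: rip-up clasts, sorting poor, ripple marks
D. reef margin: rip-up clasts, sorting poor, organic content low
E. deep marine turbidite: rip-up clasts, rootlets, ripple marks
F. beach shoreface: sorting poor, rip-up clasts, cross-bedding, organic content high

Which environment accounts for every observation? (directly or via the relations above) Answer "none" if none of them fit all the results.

none

Checking each candidate against the observations:
(A) tidal flat — sorting poor ✓; cross-bedding ✗; rip-up clasts ✓; ripple marks ✗; organic content high ✓
(B) glacial outwash — sorting poor ✗; cross-bedding ✗; rip-up clasts ✓; ripple marks ✗; organic content high ✓
(C) estuarine fill — sorting poor ✓; cross-bedding ✗; rip-up clasts ✓; ripple marks ✓; organic content high ✗
(D) reef margin — fails on cross-bedding, ripple marks, organic content high (predicts organic content low, not organic content high)
(E) deep marine turbidite — does not account for sorting poor, cross-bedding, organic content high
(F) beach shoreface — sorting poor ✓; cross-bedding ✓; rip-up clasts ✓; ripple marks ✗; organic content high ✓
No candidate is consistent with all observations.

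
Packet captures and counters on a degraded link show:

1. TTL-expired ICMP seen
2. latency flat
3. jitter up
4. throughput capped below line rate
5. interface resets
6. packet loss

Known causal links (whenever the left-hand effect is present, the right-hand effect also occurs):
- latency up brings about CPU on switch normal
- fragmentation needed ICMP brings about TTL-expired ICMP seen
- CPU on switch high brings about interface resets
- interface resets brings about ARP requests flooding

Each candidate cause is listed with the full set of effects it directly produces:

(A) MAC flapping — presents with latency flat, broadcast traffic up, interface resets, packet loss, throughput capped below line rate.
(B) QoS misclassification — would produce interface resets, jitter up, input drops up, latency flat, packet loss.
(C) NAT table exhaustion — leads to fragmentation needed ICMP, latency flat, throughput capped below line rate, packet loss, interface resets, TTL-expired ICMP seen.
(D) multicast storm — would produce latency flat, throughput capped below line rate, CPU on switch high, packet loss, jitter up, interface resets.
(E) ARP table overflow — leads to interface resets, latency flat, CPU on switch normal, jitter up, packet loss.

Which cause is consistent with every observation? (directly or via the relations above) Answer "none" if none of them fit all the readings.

none

Per-candidate check:
(A) MAC flapping — TTL-expired ICMP seen -; latency flat +; jitter up -; throughput capped below line rate +; interface resets +; packet loss +
(B) QoS misclassification — does not account for TTL-expired ICMP seen, throughput capped below line rate
(C) NAT table exhaustion — TTL-expired ICMP seen +; latency flat +; jitter up -; throughput capped below line rate +; interface resets +; packet loss +
(D) multicast storm — TTL-expired ICMP seen -; latency flat +; jitter up +; throughput capped below line rate +; interface resets +; packet loss +
(E) ARP table overflow — does not account for TTL-expired ICMP seen, throughput capped below line rate
None of the listed candidates fits everything.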